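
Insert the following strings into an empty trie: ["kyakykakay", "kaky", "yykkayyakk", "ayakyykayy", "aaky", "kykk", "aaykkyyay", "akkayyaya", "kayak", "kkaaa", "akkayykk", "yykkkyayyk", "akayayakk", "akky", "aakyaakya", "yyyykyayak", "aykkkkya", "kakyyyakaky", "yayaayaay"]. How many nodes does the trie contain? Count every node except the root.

Insert word by word; a character creates a node only if that edge doesn't already exist:
  "kyakykakay" → 10 new (k, y, a, k, y, k, a, k, a, y)
  "kaky" → prefix "k" already present; 3 new (a, k, y)
  "yykkayyakk" → 10 new (y, y, k, k, a, y, y, a, k, k)
  "ayakyykayy" → 10 new (a, y, a, k, y, y, k, a, y, y)
  "aaky" → prefix "a" already present; 3 new (a, k, y)
  "kykk" → prefix "ky" already present; 2 new (k, k)
  "aaykkyyay" → prefix "aa" already present; 7 new (y, k, k, y, y, a, y)
  "akkayyaya" → prefix "a" already present; 8 new (k, k, a, y, y, a, y, a)
  "kayak" → prefix "ka" already present; 3 new (y, a, k)
  "kkaaa" → prefix "k" already present; 4 new (k, a, a, a)
  "akkayykk" → prefix "akkayy" already present; 2 new (k, k)
  "yykkkyayyk" → prefix "yykk" already present; 6 new (k, y, a, y, y, k)
  "akayayakk" → prefix "ak" already present; 7 new (a, y, a, y, a, k, k)
  "akky" → prefix "akk" already present; 1 new (y)
  "aakyaakya" → prefix "aaky" already present; 5 new (a, a, k, y, a)
  "yyyykyayak" → prefix "yy" already present; 8 new (y, y, k, y, a, y, a, k)
  "aykkkkya" → prefix "ay" already present; 6 new (k, k, k, k, y, a)
  "kakyyyakaky" → prefix "kaky" already present; 7 new (y, y, a, k, a, k, y)
  "yayaayaay" → prefix "y" already present; 8 new (a, y, a, a, y, a, a, y)
Total nodes = 10 + 3 + 10 + 10 + 3 + 2 + 7 + 8 + 3 + 4 + 2 + 6 + 7 + 1 + 5 + 8 + 6 + 7 + 8 = 110

110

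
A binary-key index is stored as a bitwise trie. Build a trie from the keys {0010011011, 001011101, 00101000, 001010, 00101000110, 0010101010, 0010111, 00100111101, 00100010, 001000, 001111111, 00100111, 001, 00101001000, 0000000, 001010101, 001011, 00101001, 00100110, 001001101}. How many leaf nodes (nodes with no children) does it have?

9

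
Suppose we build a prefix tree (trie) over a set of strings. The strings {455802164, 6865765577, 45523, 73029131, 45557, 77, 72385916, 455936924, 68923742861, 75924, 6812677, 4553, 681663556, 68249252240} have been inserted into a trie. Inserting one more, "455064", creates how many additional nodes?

3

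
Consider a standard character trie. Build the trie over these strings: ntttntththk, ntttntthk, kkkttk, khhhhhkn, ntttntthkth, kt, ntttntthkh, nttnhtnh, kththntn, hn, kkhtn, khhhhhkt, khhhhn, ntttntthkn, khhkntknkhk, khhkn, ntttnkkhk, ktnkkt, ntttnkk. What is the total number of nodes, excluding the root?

64

Trace insertions, counting only characters that open a new branch:
  "ntttntththk" → 11 new (n, t, t, t, n, t, t, h, t, h, k)
  "ntttntthk" → prefix "ntttntth" already present; 1 new (k)
  "kkkttk" → 6 new (k, k, k, t, t, k)
  "khhhhhkn" → prefix "k" already present; 7 new (h, h, h, h, h, k, n)
  "ntttntthkth" → prefix "ntttntthk" already present; 2 new (t, h)
  "kt" → prefix "k" already present; 1 new (t)
  "ntttntthkh" → prefix "ntttntthk" already present; 1 new (h)
  "nttnhtnh" → prefix "ntt" already present; 5 new (n, h, t, n, h)
  "kththntn" → prefix "kt" already present; 6 new (h, t, h, n, t, n)
  "hn" → 2 new (h, n)
  "kkhtn" → prefix "kk" already present; 3 new (h, t, n)
  "khhhhhkt" → prefix "khhhhhk" already present; 1 new (t)
  "khhhhn" → prefix "khhhh" already present; 1 new (n)
  "ntttntthkn" → prefix "ntttntthk" already present; 1 new (n)
  "khhkntknkhk" → prefix "khh" already present; 8 new (k, n, t, k, n, k, h, k)
  "khhkn" → prefix "khhkn" already present; 0 new (none)
  "ntttnkkhk" → prefix "ntttn" already present; 4 new (k, k, h, k)
  "ktnkkt" → prefix "kt" already present; 4 new (n, k, k, t)
  "ntttnkk" → prefix "ntttnkk" already present; 0 new (none)
Total nodes = 11 + 1 + 6 + 7 + 2 + 1 + 1 + 5 + 6 + 2 + 3 + 1 + 1 + 1 + 8 + 0 + 4 + 4 + 0 = 64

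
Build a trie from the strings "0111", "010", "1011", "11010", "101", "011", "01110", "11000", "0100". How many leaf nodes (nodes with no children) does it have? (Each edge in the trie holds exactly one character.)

Leaves are exactly the stored words that no other stored word extends.
Those words: "0100", "01110", "1011", "11000", "11010"
Leaf count: 5

5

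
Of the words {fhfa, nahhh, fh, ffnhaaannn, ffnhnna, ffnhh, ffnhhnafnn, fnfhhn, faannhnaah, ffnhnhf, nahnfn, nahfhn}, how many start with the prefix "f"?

9

Traverse to the node for "f", then collect every word in that subtree.
Matches: "faannhnaah", "ffnhaaannn", "ffnhh", "ffnhhnafnn", "ffnhnhf", "ffnhnna", "fh", "fhfa", "fnfhhn"
Count: 9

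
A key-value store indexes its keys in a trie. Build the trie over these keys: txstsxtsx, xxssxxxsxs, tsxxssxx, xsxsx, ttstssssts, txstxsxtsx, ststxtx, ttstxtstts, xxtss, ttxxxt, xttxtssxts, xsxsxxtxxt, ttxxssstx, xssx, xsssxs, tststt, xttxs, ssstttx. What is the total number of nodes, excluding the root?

100

Insert word by word; a character creates a node only if that edge doesn't already exist:
  "txstsxtsx" → 9 new (t, x, s, t, s, x, t, s, x)
  "xxssxxxsxs" → 10 new (x, x, s, s, x, x, x, s, x, s)
  "tsxxssxx" → prefix "t" already present; 7 new (s, x, x, s, s, x, x)
  "xsxsx" → prefix "x" already present; 4 new (s, x, s, x)
  "ttstssssts" → prefix "t" already present; 9 new (t, s, t, s, s, s, s, t, s)
  "txstxsxtsx" → prefix "txst" already present; 6 new (x, s, x, t, s, x)
  "ststxtx" → 7 new (s, t, s, t, x, t, x)
  "ttstxtstts" → prefix "ttst" already present; 6 new (x, t, s, t, t, s)
  "xxtss" → prefix "xx" already present; 3 new (t, s, s)
  "ttxxxt" → prefix "tt" already present; 4 new (x, x, x, t)
  "xttxtssxts" → prefix "x" already present; 9 new (t, t, x, t, s, s, x, t, s)
  "xsxsxxtxxt" → prefix "xsxsx" already present; 5 new (x, t, x, x, t)
  "ttxxssstx" → prefix "ttxx" already present; 5 new (s, s, s, t, x)
  "xssx" → prefix "xs" already present; 2 new (s, x)
  "xsssxs" → prefix "xss" already present; 3 new (s, x, s)
  "tststt" → prefix "ts" already present; 4 new (t, s, t, t)
  "xttxs" → prefix "xttx" already present; 1 new (s)
  "ssstttx" → prefix "s" already present; 6 new (s, s, t, t, t, x)
Total nodes = 9 + 10 + 7 + 4 + 9 + 6 + 7 + 6 + 3 + 4 + 9 + 5 + 5 + 2 + 3 + 4 + 1 + 6 = 100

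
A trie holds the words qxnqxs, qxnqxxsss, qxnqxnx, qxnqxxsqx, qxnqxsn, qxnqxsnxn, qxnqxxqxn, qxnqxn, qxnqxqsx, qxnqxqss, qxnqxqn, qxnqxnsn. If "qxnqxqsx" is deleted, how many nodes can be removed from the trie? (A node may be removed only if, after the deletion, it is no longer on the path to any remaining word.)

After clearing the end-marker at "qxnqxqsx", prune upward until reaching a node still needed by another word.
The suffix "x" (1 node) is used only by "qxnqxqsx"; the node for "qxnqxqs" still has the child "s", so pruning stops there.
Nodes removed: 1

1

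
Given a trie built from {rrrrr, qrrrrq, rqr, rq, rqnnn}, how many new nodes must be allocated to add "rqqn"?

2

"rq" is already a path in the trie; the remaining "qn" must be added.
New nodes needed: |"rqqn"| − 2 = 4 − 2 = 2.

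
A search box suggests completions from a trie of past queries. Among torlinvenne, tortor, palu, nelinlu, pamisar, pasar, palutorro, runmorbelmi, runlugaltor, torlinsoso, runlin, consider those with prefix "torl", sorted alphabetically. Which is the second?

DFS of the "torl" subtree visits, in order: "torlinsoso", "torlinvenne"
Position 2: torlinvenne

torlinvenne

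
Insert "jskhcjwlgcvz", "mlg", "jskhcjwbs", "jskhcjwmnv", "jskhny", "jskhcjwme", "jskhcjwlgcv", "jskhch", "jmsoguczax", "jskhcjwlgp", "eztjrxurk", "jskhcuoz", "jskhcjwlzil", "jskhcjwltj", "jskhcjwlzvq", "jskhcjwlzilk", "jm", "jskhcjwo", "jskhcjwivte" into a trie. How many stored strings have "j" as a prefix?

Traverse to the node for "j", then collect every word in that subtree.
Matches: "jm", "jmsoguczax", "jskhch", "jskhcjwbs", "jskhcjwivte", "jskhcjwlgcv", "jskhcjwlgcvz", "jskhcjwlgp", "jskhcjwltj", "jskhcjwlzil", "jskhcjwlzilk", "jskhcjwlzvq", "jskhcjwme", "jskhcjwmnv", "jskhcjwo", "jskhcuoz", "jskhny"
Count: 17

17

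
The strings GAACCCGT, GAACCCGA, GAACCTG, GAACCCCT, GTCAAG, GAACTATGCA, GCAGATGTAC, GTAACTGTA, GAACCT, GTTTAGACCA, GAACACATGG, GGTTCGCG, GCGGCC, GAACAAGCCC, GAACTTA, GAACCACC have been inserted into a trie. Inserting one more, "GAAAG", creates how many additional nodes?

2

The longest prefix of "GAAAG" already in the trie is "GAA" (length 3).
Each of the 2 remaining characters creates one node.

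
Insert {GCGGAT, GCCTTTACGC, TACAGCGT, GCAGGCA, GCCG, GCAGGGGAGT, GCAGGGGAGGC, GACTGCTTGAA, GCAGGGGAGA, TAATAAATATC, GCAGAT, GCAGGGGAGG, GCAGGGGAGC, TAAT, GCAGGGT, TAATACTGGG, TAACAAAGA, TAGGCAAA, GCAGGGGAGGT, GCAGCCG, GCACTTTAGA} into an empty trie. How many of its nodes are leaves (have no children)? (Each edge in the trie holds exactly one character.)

Leaves are exactly the stored words that no other stored word extends.
Those words: "GACTGCTTGAA", "GCACTTTAGA", "GCAGAT", "GCAGCCG", "GCAGGCA", "GCAGGGGAGA", "GCAGGGGAGC", "GCAGGGGAGGC", "GCAGGGGAGGT", "GCAGGGGAGT", "GCAGGGT", "GCCG", "GCCTTTACGC", "GCGGAT", "TAACAAAGA", "TAATAAATATC", "TAATACTGGG", "TACAGCGT", "TAGGCAAA"
Leaf count: 19

19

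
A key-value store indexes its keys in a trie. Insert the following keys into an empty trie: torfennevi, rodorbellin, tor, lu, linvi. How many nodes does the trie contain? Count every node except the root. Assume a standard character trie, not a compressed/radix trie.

Trie structure (* marks end of a word):
(root)
├─ l
│  ├─ i
│  │  └─ n
│  │     └─ v
│  │        └─ i *
│  └─ u *
├─ r
│  └─ o
│     └─ d
│        └─ o
│           └─ r
│              └─ b
│                 └─ e
│                    └─ l
│                       └─ l
│                          └─ i
│                             └─ n *
└─ t
   └─ o
      └─ r *
         └─ f
            └─ e
               └─ n
                  └─ n
                     └─ e
                        └─ v
                           └─ i *
Counting every labelled node above: 27.

27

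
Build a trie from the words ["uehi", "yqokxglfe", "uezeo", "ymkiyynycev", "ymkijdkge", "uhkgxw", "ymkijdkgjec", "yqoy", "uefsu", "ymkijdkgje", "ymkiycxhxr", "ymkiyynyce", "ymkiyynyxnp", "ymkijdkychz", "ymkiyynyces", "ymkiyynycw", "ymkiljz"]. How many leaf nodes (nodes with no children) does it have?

Leaves are exactly the stored words that no other stored word extends.
Those words: "uefsu", "uehi", "uezeo", "uhkgxw", "ymkijdkge", "ymkijdkgjec", "ymkijdkychz", "ymkiljz", "ymkiycxhxr", "ymkiyynyces", "ymkiyynycev", "ymkiyynycw", "ymkiyynyxnp", "yqokxglfe", "yqoy"
Leaf count: 15

15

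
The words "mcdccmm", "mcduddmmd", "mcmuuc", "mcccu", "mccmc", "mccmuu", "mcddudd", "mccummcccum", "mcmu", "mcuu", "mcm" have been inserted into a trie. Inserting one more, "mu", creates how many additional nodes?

1

"m" is already a path in the trie; the remaining "u" must be added.
New nodes needed: |"mu"| − 1 = 2 − 1 = 1.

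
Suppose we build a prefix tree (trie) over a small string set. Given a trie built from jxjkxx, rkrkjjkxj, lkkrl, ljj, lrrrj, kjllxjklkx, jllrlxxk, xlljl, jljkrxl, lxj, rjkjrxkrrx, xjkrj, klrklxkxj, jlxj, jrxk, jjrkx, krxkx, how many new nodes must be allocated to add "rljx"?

3

"r" is already a path in the trie; the remaining "ljx" must be added.
New nodes needed: |"rljx"| − 1 = 4 − 1 = 3.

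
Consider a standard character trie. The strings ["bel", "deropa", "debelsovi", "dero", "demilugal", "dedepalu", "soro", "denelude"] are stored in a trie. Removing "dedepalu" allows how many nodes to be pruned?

After clearing the end-marker at "dedepalu", prune upward until reaching a node still needed by another word.
The suffix "depalu" (6 nodes) is used only by "dedepalu"; the node for "de" still has the child "r", so pruning stops there.
Nodes removed: 6

6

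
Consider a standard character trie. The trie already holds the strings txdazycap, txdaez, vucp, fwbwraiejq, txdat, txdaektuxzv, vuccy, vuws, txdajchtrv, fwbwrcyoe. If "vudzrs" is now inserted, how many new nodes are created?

4

Walking "vudzrs" from the root, the first 2 characters ("vu") follow existing edges; "d" is the first miss.
Each of the 4 remaining characters creates one node.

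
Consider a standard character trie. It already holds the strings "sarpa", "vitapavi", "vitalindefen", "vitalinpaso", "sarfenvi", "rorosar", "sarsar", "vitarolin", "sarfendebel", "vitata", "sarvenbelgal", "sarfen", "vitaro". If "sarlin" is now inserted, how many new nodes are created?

3

Walking "sarlin" from the root, the first 3 characters ("sar") follow existing edges; "l" is the first miss.
So 6 − 3 = 3 new nodes.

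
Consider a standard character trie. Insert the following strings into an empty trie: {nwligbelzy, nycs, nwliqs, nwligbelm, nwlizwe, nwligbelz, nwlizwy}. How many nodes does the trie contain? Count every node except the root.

20

For each word, the new-node count is its length minus the longest prefix already in the trie:
  "nwligbelzy" → 10 new (n, w, l, i, g, b, e, l, z, y)
  "nycs" → prefix "n" already present; 3 new (y, c, s)
  "nwliqs" → prefix "nwli" already present; 2 new (q, s)
  "nwligbelm" → prefix "nwligbel" already present; 1 new (m)
  "nwlizwe" → prefix "nwli" already present; 3 new (z, w, e)
  "nwligbelz" → prefix "nwligbelz" already present; 0 new (none)
  "nwlizwy" → prefix "nwlizw" already present; 1 new (y)
Total nodes = 10 + 3 + 2 + 1 + 3 + 0 + 1 = 20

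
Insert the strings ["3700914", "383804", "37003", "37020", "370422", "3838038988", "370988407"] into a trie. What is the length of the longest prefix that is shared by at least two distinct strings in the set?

5

Equivalently: take the maximum, over all pairs, of their longest common prefix length.
e.g. "3838038988" and "383804" share the prefix "38380" of length 5; no pair shares a longer one.
Longest shared-prefix length: 5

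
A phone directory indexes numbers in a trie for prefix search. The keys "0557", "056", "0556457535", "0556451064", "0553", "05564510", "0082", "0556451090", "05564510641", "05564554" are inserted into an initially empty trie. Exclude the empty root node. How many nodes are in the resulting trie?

Trie structure (* marks end of a word):
(root)
└─ 0
   ├─ 0
   │  └─ 8
   │     └─ 2 *
   └─ 5
      ├─ 5
      │  ├─ 3 *
      │  ├─ 6
      │  │  └─ 4
      │  │     └─ 5
      │  │        ├─ 1
      │  │        │  └─ 0 *
      │  │        │     ├─ 6
      │  │        │     │  └─ 4 *
      │  │        │     │     └─ 1 *
      │  │        │     └─ 9
      │  │        │        └─ 0 *
      │  │        ├─ 5
      │  │        │  └─ 4 *
      │  │        └─ 7
      │  │           └─ 5
      │  │              └─ 3
      │  │                 └─ 5 *
      │  └─ 7 *
      └─ 6 *
Counting every labelled node above: 25.

25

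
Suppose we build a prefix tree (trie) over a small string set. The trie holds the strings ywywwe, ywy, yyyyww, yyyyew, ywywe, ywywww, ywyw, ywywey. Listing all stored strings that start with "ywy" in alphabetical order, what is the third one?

Filter for "ywy…" and sort: "ywy", "ywyw", "ywywe", "ywywey", "ywywwe", "ywywww"
The 3rd is ywywe.

ywywe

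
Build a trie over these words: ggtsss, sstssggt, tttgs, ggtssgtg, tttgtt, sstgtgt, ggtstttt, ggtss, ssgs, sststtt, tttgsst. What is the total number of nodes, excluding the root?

Trace insertions, counting only characters that open a new branch:
  "ggtsss" → 6 new (g, g, t, s, s, s)
  "sstssggt" → 8 new (s, s, t, s, s, g, g, t)
  "tttgs" → 5 new (t, t, t, g, s)
  "ggtssgtg" → prefix "ggtss" already present; 3 new (g, t, g)
  "tttgtt" → prefix "tttg" already present; 2 new (t, t)
  "sstgtgt" → prefix "sst" already present; 4 new (g, t, g, t)
  "ggtstttt" → prefix "ggts" already present; 4 new (t, t, t, t)
  "ggtss" → prefix "ggtss" already present; 0 new (none)
  "ssgs" → prefix "ss" already present; 2 new (g, s)
  "sststtt" → prefix "ssts" already present; 3 new (t, t, t)
  "tttgsst" → prefix "tttgs" already present; 2 new (s, t)
Total nodes = 6 + 8 + 5 + 3 + 2 + 4 + 4 + 0 + 2 + 3 + 2 = 39

39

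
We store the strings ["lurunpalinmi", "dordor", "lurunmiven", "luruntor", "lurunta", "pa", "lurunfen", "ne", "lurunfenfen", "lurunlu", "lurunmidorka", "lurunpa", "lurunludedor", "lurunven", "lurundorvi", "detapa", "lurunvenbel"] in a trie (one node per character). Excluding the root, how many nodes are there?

Trace insertions, counting only characters that open a new branch:
  "lurunpalinmi" → 12 new (l, u, r, u, n, p, a, l, i, n, m, i)
  "dordor" → 6 new (d, o, r, d, o, r)
  "lurunmiven" → prefix "lurun" already present; 5 new (m, i, v, e, n)
  "luruntor" → prefix "lurun" already present; 3 new (t, o, r)
  "lurunta" → prefix "lurunt" already present; 1 new (a)
  "pa" → 2 new (p, a)
  "lurunfen" → prefix "lurun" already present; 3 new (f, e, n)
  "ne" → 2 new (n, e)
  "lurunfenfen" → prefix "lurunfen" already present; 3 new (f, e, n)
  "lurunlu" → prefix "lurun" already present; 2 new (l, u)
  "lurunmidorka" → prefix "lurunmi" already present; 5 new (d, o, r, k, a)
  "lurunpa" → prefix "lurunpa" already present; 0 new (none)
  "lurunludedor" → prefix "lurunlu" already present; 5 new (d, e, d, o, r)
  "lurunven" → prefix "lurun" already present; 3 new (v, e, n)
  "lurundorvi" → prefix "lurun" already present; 5 new (d, o, r, v, i)
  "detapa" → prefix "d" already present; 5 new (e, t, a, p, a)
  "lurunvenbel" → prefix "lurunven" already present; 3 new (b, e, l)
Total nodes = 12 + 6 + 5 + 3 + 1 + 2 + 3 + 2 + 3 + 2 + 5 + 0 + 5 + 3 + 5 + 5 + 3 = 65

65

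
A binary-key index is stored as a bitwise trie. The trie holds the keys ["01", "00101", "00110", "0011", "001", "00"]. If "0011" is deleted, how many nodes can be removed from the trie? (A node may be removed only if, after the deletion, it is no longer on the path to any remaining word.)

0

Walk "0011" from the leaf back toward the root, removing each node that no remaining word uses.
Every node on "0011" is still needed (e.g. by "00110"), so nothing is freed.
Nodes removed: 0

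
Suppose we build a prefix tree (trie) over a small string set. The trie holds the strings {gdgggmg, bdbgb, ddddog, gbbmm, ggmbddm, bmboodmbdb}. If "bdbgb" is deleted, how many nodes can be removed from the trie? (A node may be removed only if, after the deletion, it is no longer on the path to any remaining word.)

4

Walk "bdbgb" from the leaf back toward the root, removing each node that no remaining word uses.
The suffix "dbgb" (4 nodes) is used only by "bdbgb"; the node for "b" still has the child "m", so pruning stops there.
Nodes removed: 4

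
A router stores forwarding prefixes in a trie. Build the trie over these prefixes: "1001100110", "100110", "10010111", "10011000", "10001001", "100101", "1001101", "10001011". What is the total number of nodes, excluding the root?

Insert word by word; a character creates a node only if that edge doesn't already exist:
  "1001100110" → 10 new (1, 0, 0, 1, 1, 0, 0, 1, 1, 0)
  "100110" → prefix "100110" already present; 0 new (none)
  "10010111" → prefix "1001" already present; 4 new (0, 1, 1, 1)
  "10011000" → prefix "1001100" already present; 1 new (0)
  "10001001" → prefix "100" already present; 5 new (0, 1, 0, 0, 1)
  "100101" → prefix "100101" already present; 0 new (none)
  "1001101" → prefix "100110" already present; 1 new (1)
  "10001011" → prefix "100010" already present; 2 new (1, 1)
Total nodes = 10 + 0 + 4 + 1 + 5 + 0 + 1 + 2 = 23

23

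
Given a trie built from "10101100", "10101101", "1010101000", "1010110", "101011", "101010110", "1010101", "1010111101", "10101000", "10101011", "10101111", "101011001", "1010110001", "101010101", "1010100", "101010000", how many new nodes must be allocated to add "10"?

"10" is already a full path in the trie; only an end-marker is added.
No new nodes are needed: 0.

0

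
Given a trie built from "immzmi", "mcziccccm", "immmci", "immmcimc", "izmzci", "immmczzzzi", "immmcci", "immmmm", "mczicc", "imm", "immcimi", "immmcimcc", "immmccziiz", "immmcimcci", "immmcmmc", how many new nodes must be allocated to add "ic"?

1

The longest prefix of "ic" already in the trie is "i" (length 1).
New nodes needed: |"ic"| − 1 = 2 − 1 = 1.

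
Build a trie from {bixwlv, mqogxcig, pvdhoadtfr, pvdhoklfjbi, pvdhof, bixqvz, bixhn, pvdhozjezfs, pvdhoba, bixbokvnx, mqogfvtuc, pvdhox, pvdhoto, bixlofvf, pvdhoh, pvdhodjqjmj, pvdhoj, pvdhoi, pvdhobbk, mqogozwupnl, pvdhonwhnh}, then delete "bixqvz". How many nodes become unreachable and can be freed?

3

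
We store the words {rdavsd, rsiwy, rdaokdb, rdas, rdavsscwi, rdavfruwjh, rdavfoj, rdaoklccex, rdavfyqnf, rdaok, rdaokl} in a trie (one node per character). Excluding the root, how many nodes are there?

Trie structure (* marks end of a word):
(root)
└─ r
   ├─ d
   │  └─ a
   │     ├─ o
   │     │  └─ k *
   │     │     ├─ d
   │     │     │  └─ b *
   │     │     └─ l *
   │     │        └─ c
   │     │           └─ c
   │     │              └─ e
   │     │                 └─ x *
   │     ├─ s *
   │     └─ v
   │        ├─ f
   │        │  ├─ o
   │        │  │  └─ j *
   │        │  ├─ r
   │        │  │  └─ u
   │        │  │     └─ w
   │        │  │        └─ j
   │        │  │           └─ h *
   │        │  └─ y
   │        │     └─ q
   │        │        └─ n
   │        │           └─ f *
   │        └─ s
   │           ├─ d *
   │           └─ s
   │              └─ c
   │                 └─ w
   │                    └─ i *
   └─ s
      └─ i
         └─ w
            └─ y *
Counting every labelled node above: 36.

36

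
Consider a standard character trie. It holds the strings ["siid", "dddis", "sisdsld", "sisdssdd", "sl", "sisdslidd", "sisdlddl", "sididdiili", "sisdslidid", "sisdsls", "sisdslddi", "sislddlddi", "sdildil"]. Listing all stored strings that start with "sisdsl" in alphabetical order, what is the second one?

sisdslddi

Words with prefix "sisdsl", in lexicographic order: "sisdsld", "sisdslddi", "sisdslidd", "sisdslidid", "sisdsls"
Position 2: sisdslddi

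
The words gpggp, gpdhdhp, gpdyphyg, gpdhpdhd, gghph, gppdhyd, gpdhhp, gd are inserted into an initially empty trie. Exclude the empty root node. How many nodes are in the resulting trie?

31

Trie structure (* marks end of a word):
(root)
└─ g
   ├─ d *
   ├─ g
   │  └─ h
   │     └─ p
   │        └─ h *
   └─ p
      ├─ d
      │  ├─ h
      │  │  ├─ d
      │  │  │  └─ h
      │  │  │     └─ p *
      │  │  ├─ h
      │  │  │  └─ p *
      │  │  └─ p
      │  │     └─ d
      │  │        └─ h
      │  │           └─ d *
      │  └─ y
      │     └─ p
      │        └─ h
      │           └─ y
      │              └─ g *
      ├─ g
      │  └─ g
      │     └─ p *
      └─ p
         └─ d
            └─ h
               └─ y
                  └─ d *
Counting every labelled node above: 31.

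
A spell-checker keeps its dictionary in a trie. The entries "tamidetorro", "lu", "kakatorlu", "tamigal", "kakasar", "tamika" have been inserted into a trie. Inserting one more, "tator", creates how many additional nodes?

3

The longest prefix of "tator" already in the trie is "ta" (length 2).
Each of the 3 remaining characters creates one node.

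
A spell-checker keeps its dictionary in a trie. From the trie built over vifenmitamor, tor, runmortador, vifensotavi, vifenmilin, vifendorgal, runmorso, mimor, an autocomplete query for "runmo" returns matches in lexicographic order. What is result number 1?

Filter for "runmo…" and sort: "runmorso", "runmortador"
Position 1: runmorso

runmorso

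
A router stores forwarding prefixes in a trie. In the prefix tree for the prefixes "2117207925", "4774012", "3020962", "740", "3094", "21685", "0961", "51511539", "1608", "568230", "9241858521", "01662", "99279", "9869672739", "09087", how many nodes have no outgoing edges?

15

Leaves are exactly the stored words that no other stored word extends.
Those words: "01662", "09087", "0961", "1608", "2117207925", "21685", "3020962", "3094", "4774012", "51511539", "568230", "740", "9241858521", "9869672739", "99279"
Leaf count: 15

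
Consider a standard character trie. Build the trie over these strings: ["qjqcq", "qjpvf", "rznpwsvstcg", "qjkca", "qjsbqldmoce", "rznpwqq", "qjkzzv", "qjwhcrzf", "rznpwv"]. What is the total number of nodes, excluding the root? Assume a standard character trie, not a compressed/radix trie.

43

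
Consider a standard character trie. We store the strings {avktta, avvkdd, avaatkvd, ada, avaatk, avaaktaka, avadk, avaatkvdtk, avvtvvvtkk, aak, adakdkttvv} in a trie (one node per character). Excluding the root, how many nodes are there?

Count nodes per top-level branch (shared prefixes stored once):
  'a'-branch (aak, ada, adakdkttvv, avaaktaka, avaatk, avaatkvd, avaatkvdtk, avadk, avktta, avvkdd, avvtvvvtkk): 43 nodes
Sum: 43

43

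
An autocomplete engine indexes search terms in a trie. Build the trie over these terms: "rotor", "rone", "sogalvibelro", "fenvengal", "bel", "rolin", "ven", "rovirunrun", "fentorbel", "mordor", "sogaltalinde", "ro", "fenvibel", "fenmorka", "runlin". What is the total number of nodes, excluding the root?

Trace insertions, counting only characters that open a new branch:
  "rotor" → 5 new (r, o, t, o, r)
  "rone" → prefix "ro" already present; 2 new (n, e)
  "sogalvibelro" → 12 new (s, o, g, a, l, v, i, b, e, l, r, o)
  "fenvengal" → 9 new (f, e, n, v, e, n, g, a, l)
  "bel" → 3 new (b, e, l)
  "rolin" → prefix "ro" already present; 3 new (l, i, n)
  "ven" → 3 new (v, e, n)
  "rovirunrun" → prefix "ro" already present; 8 new (v, i, r, u, n, r, u, n)
  "fentorbel" → prefix "fen" already present; 6 new (t, o, r, b, e, l)
  "mordor" → 6 new (m, o, r, d, o, r)
  "sogaltalinde" → prefix "sogal" already present; 7 new (t, a, l, i, n, d, e)
  "ro" → prefix "ro" already present; 0 new (none)
  "fenvibel" → prefix "fenv" already present; 4 new (i, b, e, l)
  "fenmorka" → prefix "fen" already present; 5 new (m, o, r, k, a)
  "runlin" → prefix "r" already present; 5 new (u, n, l, i, n)
Total nodes = 5 + 2 + 12 + 9 + 3 + 3 + 3 + 8 + 6 + 6 + 7 + 0 + 4 + 5 + 5 = 78

78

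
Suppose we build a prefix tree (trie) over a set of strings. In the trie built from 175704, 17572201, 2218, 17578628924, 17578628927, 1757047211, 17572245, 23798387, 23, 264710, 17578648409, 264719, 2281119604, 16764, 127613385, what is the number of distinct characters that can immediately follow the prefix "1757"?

3

Follow the path "1757" to its node, then look at its outgoing edges.
Distinct next characters after "1757": 0, 2, 8.
That node has 3 child edges.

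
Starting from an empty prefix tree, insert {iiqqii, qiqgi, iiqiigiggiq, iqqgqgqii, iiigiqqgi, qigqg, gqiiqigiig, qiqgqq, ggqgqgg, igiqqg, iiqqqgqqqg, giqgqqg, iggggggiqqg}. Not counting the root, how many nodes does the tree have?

Trace insertions, counting only characters that open a new branch:
  "iiqqii" → 6 new (i, i, q, q, i, i)
  "qiqgi" → 5 new (q, i, q, g, i)
  "iiqiigiggiq" → prefix "iiq" already present; 8 new (i, i, g, i, g, g, i, q)
  "iqqgqgqii" → prefix "i" already present; 8 new (q, q, g, q, g, q, i, i)
  "iiigiqqgi" → prefix "ii" already present; 7 new (i, g, i, q, q, g, i)
  "qigqg" → prefix "qi" already present; 3 new (g, q, g)
  "gqiiqigiig" → 10 new (g, q, i, i, q, i, g, i, i, g)
  "qiqgqq" → prefix "qiqg" already present; 2 new (q, q)
  "ggqgqgg" → prefix "g" already present; 6 new (g, q, g, q, g, g)
  "igiqqg" → prefix "i" already present; 5 new (g, i, q, q, g)
  "iiqqqgqqqg" → prefix "iiqq" already present; 6 new (q, g, q, q, q, g)
  "giqgqqg" → prefix "g" already present; 6 new (i, q, g, q, q, g)
  "iggggggiqqg" → prefix "ig" already present; 9 new (g, g, g, g, g, i, q, q, g)
Total nodes = 6 + 5 + 8 + 8 + 7 + 3 + 10 + 2 + 6 + 5 + 6 + 6 + 9 = 81

81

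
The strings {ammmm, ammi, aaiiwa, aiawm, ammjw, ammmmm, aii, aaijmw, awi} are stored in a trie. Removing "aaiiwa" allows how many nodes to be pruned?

3

A node on "aaiiwa"'s path can go only if nothing else ends at it or branches off below it.
The suffix "iwa" (3 nodes) is used only by "aaiiwa"; the node for "aai" still has the child "j", so pruning stops there.
Nodes removed: 3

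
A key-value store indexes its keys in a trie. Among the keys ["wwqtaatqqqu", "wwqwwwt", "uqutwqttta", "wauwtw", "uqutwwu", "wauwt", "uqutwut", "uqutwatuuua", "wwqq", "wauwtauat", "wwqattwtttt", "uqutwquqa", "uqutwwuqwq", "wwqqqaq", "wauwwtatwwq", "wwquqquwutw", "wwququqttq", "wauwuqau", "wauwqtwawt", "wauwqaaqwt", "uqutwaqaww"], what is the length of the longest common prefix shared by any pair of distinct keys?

Equivalently: take the maximum, over all pairs, of their longest common prefix length.
e.g. "uqutwwu" and "uqutwwuqwq" share the prefix "uqutwwu" of length 7; no pair shares a longer one.
Longest shared-prefix length: 7

7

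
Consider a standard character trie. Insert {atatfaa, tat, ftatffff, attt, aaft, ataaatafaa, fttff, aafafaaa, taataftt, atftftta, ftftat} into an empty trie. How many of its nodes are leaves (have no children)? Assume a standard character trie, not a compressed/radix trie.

Leaves are exactly the stored words that no other stored word extends.
Those words: "aafafaaa", "aaft", "ataaatafaa", "atatfaa", "atftftta", "attt", "ftatffff", "ftftat", "fttff", "taataftt", "tat"
Leaf count: 11

11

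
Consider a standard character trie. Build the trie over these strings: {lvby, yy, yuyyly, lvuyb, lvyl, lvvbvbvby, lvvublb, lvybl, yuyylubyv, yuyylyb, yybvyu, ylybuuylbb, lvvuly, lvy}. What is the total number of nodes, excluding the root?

49

Count nodes per top-level branch (shared prefixes stored once):
  'l'-branch (lvby, lvuyb, lvvbvbvby, lvvublb, lvvuly, lvy, lvybl, lvyl): 24 nodes
  'y'-branch (ylybuuylbb, yuyylubyv, yuyyly, yuyylyb, yy, yybvyu): 25 nodes
Sum: 49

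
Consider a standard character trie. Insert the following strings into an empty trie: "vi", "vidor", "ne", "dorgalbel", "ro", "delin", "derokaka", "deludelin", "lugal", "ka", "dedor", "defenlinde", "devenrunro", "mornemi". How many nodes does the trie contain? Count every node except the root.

67

Insert word by word; a character creates a node only if that edge doesn't already exist:
  "vi" → 2 new (v, i)
  "vidor" → prefix "vi" already present; 3 new (d, o, r)
  "ne" → 2 new (n, e)
  "dorgalbel" → 9 new (d, o, r, g, a, l, b, e, l)
  "ro" → 2 new (r, o)
  "delin" → prefix "d" already present; 4 new (e, l, i, n)
  "derokaka" → prefix "de" already present; 6 new (r, o, k, a, k, a)
  "deludelin" → prefix "del" already present; 6 new (u, d, e, l, i, n)
  "lugal" → 5 new (l, u, g, a, l)
  "ka" → 2 new (k, a)
  "dedor" → prefix "de" already present; 3 new (d, o, r)
  "defenlinde" → prefix "de" already present; 8 new (f, e, n, l, i, n, d, e)
  "devenrunro" → prefix "de" already present; 8 new (v, e, n, r, u, n, r, o)
  "mornemi" → 7 new (m, o, r, n, e, m, i)
Total nodes = 2 + 3 + 2 + 9 + 2 + 4 + 6 + 6 + 5 + 2 + 3 + 8 + 8 + 7 = 67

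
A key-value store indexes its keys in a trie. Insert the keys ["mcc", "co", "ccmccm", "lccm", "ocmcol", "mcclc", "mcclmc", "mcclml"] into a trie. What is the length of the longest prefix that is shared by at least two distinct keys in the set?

5

The deepest shared node is where two words last agree before diverging.
"mcclmc" and "mcclml" agree on "mcclm" (5 characters) before diverging; nothing deeper is shared.
Longest shared-prefix length: 5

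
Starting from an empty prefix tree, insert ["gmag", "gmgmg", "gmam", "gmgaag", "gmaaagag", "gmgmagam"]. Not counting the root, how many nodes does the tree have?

20

For each word, the new-node count is its length minus the longest prefix already in the trie:
  "gmag" → 4 new (g, m, a, g)
  "gmgmg" → prefix "gm" already present; 3 new (g, m, g)
  "gmam" → prefix "gma" already present; 1 new (m)
  "gmgaag" → prefix "gmg" already present; 3 new (a, a, g)
  "gmaaagag" → prefix "gma" already present; 5 new (a, a, g, a, g)
  "gmgmagam" → prefix "gmgm" already present; 4 new (a, g, a, m)
Total nodes = 4 + 3 + 1 + 3 + 5 + 4 = 20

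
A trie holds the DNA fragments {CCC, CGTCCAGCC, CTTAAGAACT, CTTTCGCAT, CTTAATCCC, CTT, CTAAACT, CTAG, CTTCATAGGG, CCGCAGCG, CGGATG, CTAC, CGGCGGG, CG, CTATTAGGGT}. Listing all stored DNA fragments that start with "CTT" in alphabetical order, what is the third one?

CTTAATCCC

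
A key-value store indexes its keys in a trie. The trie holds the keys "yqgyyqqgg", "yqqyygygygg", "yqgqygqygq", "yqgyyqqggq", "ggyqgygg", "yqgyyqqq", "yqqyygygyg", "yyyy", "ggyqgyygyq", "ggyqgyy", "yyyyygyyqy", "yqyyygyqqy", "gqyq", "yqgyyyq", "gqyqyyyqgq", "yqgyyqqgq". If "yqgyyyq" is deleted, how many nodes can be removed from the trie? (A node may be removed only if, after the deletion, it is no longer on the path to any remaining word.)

A node on "yqgyyyq"'s path can go only if nothing else ends at it or branches off below it.
The suffix "yq" (2 nodes) is used only by "yqgyyyq"; the node for "yqgyy" still has the child "q", so pruning stops there.
Nodes removed: 2

2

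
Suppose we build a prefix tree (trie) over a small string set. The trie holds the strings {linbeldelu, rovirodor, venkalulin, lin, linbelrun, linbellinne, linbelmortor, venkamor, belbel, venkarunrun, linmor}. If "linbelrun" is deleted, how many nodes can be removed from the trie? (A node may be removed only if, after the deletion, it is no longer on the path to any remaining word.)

After clearing the end-marker at "linbelrun", prune upward until reaching a node still needed by another word.
The suffix "run" (3 nodes) is used only by "linbelrun"; the node for "linbel" still has the child "d", so pruning stops there.
Nodes removed: 3

3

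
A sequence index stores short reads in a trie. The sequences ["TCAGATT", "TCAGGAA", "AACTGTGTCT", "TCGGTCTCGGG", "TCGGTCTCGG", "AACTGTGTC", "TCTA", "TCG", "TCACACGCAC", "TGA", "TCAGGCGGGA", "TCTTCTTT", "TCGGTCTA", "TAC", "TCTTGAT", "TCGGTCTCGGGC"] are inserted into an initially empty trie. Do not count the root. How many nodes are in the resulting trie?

For each word, the new-node count is its length minus the longest prefix already in the trie:
  "TCAGATT" → 7 new (T, C, A, G, A, T, T)
  "TCAGGAA" → prefix "TCAG" already present; 3 new (G, A, A)
  "AACTGTGTCT" → 10 new (A, A, C, T, G, T, G, T, C, T)
  "TCGGTCTCGGG" → prefix "TC" already present; 9 new (G, G, T, C, T, C, G, G, G)
  "TCGGTCTCGG" → prefix "TCGGTCTCGG" already present; 0 new (none)
  "AACTGTGTC" → prefix "AACTGTGTC" already present; 0 new (none)
  "TCTA" → prefix "TC" already present; 2 new (T, A)
  "TCG" → prefix "TCG" already present; 0 new (none)
  "TCACACGCAC" → prefix "TCA" already present; 7 new (C, A, C, G, C, A, C)
  "TGA" → prefix "T" already present; 2 new (G, A)
  "TCAGGCGGGA" → prefix "TCAGG" already present; 5 new (C, G, G, G, A)
  "TCTTCTTT" → prefix "TCT" already present; 5 new (T, C, T, T, T)
  "TCGGTCTA" → prefix "TCGGTCT" already present; 1 new (A)
  "TAC" → prefix "T" already present; 2 new (A, C)
  "TCTTGAT" → prefix "TCTT" already present; 3 new (G, A, T)
  "TCGGTCTCGGGC" → prefix "TCGGTCTCGGG" already present; 1 new (C)
Total nodes = 7 + 3 + 10 + 9 + 0 + 0 + 2 + 0 + 7 + 2 + 5 + 5 + 1 + 2 + 3 + 1 = 57

57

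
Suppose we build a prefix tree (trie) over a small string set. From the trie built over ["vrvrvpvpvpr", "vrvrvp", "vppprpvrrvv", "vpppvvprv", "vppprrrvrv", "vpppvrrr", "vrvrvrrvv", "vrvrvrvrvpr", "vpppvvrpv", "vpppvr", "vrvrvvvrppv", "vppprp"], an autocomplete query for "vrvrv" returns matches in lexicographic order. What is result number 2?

vrvrvpvpvpr

DFS of the "vrvrv" subtree visits, in order: "vrvrvp", "vrvrvpvpvpr", "vrvrvrrvv", "vrvrvrvrvpr", "vrvrvvvrppv"
The 2nd is vrvrvpvpvpr.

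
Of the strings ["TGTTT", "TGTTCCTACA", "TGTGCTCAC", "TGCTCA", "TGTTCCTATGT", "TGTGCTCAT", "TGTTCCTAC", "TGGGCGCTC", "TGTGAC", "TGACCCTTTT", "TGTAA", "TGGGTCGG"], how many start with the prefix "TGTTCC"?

3

Filter for entries beginning with "TGTTCC":
Words under "TGTTCC": TGTTCCTAC, TGTTCCTACA, TGTTCCTATGT
Count: 3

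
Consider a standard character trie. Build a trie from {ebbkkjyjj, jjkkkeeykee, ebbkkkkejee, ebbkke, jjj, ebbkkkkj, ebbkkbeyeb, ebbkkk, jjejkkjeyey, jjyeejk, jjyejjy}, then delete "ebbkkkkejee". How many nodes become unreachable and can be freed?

After clearing the end-marker at "ebbkkkkejee", prune upward until reaching a node still needed by another word.
The suffix "ejee" (4 nodes) is used only by "ebbkkkkejee"; the node for "ebbkkkk" still has the child "j", so pruning stops there.
Nodes removed: 4

4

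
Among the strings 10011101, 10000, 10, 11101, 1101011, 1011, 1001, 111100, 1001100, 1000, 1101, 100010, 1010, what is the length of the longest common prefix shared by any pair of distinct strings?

5

Equivalently: take the maximum, over all pairs, of their longest common prefix length.
"1001100" and "10011101" agree on "10011" (5 characters) before diverging; nothing deeper is shared.
Longest shared-prefix length: 5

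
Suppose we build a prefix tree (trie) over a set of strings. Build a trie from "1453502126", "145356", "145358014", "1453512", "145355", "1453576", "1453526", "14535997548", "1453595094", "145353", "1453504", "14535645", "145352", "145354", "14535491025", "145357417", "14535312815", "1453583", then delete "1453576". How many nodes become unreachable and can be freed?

After clearing the end-marker at "1453576", prune upward until reaching a node still needed by another word.
The suffix "6" (1 node) is used only by "1453576"; the node for "145357" still has the child "4", so pruning stops there.
Nodes removed: 1

1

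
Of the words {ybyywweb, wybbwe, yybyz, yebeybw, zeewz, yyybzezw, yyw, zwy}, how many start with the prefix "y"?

Walk to "y"; the words in its subtree are exactly those with that prefix.
Matches: "ybyywweb", "yebeybw", "yybyz", "yyw", "yyybzezw"
Count: 5

5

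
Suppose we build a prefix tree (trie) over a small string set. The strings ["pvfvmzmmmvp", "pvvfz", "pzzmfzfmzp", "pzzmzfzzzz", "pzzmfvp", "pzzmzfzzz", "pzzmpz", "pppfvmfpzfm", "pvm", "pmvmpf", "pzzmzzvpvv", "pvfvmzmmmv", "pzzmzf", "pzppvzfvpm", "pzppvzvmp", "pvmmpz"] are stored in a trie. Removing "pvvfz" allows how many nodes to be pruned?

3

A node on "pvvfz"'s path can go only if nothing else ends at it or branches off below it.
The suffix "vfz" (3 nodes) is used only by "pvvfz"; the node for "pv" still has the child "f", so pruning stops there.
Nodes removed: 3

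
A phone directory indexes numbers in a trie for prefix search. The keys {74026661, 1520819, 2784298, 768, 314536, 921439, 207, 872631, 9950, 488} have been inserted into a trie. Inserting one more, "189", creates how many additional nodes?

"1" is already a path in the trie; the remaining "89" must be added.
New nodes needed: |"189"| − 1 = 3 − 1 = 2.

2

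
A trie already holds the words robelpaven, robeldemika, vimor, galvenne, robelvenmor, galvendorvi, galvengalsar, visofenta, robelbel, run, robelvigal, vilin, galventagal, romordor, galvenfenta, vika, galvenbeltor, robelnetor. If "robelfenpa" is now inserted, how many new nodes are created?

5

"robel" is already a path in the trie; the remaining "fenpa" must be added.
New nodes needed: |"robelfenpa"| − 5 = 10 − 5 = 5.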